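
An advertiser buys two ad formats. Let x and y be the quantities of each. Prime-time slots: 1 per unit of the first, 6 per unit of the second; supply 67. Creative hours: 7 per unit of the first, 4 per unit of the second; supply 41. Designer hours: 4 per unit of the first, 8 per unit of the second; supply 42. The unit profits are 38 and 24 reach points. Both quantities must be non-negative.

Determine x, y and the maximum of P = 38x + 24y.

x = 4, y = 13/4, maximum P = 230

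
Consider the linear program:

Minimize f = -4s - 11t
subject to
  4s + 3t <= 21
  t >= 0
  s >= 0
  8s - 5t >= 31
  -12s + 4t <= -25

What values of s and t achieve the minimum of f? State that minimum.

Extreme points and f = -4s - 11t:
  (21/4, 0) → f = -21
  (9/2, 1) → f = -29
  (31/8, 0) → f = -31/2

s = 9/2, t = 1, minimum f = -29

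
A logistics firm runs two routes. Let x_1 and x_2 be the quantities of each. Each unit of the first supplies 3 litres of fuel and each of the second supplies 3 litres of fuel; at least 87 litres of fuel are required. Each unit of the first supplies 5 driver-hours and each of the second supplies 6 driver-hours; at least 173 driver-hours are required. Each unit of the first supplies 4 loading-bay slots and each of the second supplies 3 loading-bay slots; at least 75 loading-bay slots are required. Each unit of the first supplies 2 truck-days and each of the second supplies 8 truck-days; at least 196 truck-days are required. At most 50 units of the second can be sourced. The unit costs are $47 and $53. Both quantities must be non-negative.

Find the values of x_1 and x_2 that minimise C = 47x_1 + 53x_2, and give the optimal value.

The feasible region is unbounded (it extends along (1, 0)), but C strictly increases along every unbounded feasible direction, so there is no improving ray and the minimum is attained at a vertex.

The optimum lies where 3x_1 + 3x_2 = 87 and 5x_1 + 6x_2 = 173.
Solving simultaneously gives x_1 = 1, x_2 = 28.

x_1 = 1, x_2 = 28, minimum C = 1531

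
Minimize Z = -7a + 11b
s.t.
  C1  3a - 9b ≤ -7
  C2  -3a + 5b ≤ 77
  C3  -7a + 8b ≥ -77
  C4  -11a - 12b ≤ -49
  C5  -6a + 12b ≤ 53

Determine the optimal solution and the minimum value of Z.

a = 749/39, b = 280/39, minimum Z = -721/13

Corner points and Z = -7a + 11b:
  (749/39, 280/39) → Z = -721/13
  (119/45, 224/135) → Z = -7/27
  (337/9, 833/36) → Z = -91/12
  (-4/17, 877/204) → Z = 9983/204

The binding constraints are 3a - 9b = -7 and -7a + 8b = -77.
Solving simultaneously gives a = 749/39, b = 280/39.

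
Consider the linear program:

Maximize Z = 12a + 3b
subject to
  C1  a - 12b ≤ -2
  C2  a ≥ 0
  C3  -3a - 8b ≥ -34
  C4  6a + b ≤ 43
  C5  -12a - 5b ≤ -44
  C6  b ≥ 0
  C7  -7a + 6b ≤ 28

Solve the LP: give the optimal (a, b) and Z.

The binding constraints are -3a - 8b = -34 and 6a + b = 43.
Solving simultaneously gives a = 62/9, b = 5/3.

a = 62/9, b = 5/3, maximum Z = 263/3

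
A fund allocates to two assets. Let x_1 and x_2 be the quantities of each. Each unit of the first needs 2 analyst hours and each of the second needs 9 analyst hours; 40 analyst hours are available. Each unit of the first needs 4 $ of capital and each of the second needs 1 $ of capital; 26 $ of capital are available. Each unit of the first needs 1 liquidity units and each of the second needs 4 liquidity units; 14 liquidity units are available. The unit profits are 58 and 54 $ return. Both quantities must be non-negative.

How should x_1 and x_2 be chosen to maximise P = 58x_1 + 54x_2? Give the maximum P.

x_1 = 6, x_2 = 2, maximum P = 456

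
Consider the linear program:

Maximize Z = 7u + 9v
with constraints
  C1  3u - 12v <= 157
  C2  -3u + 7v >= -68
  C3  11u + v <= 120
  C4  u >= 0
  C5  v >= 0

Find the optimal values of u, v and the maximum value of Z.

u = 0, v = 120, maximum Z = 1080

Corner points and Z = 7u + 9v:
  (0, 120) → Z = 1080
  (120/11, 0) → Z = 840/11
  (0, 0) → Z = 0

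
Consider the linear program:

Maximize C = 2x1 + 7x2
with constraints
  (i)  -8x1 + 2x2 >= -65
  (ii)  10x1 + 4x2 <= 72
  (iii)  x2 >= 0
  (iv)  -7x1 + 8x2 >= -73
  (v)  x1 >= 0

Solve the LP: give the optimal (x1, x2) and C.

x1 = 0, x2 = 18, maximum C = 126

Corner points and C = 2x1 + 7x2:
  (36/5, 0) → C = 72/5
  (0, 18) → C = 126
  (0, 0) → C = 0

At the optimal vertex, 10x1 + 4x2 = 72 and x1 = 0.
Solving simultaneously gives x1 = 0, x2 = 18.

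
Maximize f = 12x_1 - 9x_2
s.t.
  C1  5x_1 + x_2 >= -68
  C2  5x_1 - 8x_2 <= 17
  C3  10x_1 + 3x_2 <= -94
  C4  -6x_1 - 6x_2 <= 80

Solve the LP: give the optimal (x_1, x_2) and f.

x_1 = -54/7, x_2 = -118/21, maximum f = -42

Feasible corners and f = 12x_1 - 9x_2:
  (-22, 42) → f = -642
  (-41/3, 1/3) → f = -167
  (-54/7, -118/21) → f = -42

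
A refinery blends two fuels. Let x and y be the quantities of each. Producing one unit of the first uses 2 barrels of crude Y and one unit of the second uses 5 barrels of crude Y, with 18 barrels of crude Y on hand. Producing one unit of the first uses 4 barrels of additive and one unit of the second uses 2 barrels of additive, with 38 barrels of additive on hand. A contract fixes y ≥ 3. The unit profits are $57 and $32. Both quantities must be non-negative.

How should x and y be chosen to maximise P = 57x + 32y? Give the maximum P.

Feasible corners and P = 57x + 32y:
  (0, 18/5) → P = 576/5
  (0, 3) → P = 96
  (3/2, 3) → P = 363/2

At the optimal vertex, 2x + 5y = 18 and y = 3.
Solving simultaneously gives x = 3/2, y = 3.

x = 3/2, y = 3, maximum P = 363/2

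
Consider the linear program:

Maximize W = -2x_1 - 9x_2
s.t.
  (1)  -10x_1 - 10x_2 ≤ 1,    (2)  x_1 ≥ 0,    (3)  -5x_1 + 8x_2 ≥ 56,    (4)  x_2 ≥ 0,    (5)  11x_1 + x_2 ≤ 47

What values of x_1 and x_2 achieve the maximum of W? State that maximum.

Corner points and W = -2x_1 - 9x_2:
  (0, 7) → W = -63
  (0, 47) → W = -423
  (320/93, 851/93) → W = -8299/93

The binding constraints are x_1 = 0 and -5x_1 + 8x_2 = 56.
Solving simultaneously gives x_1 = 0, x_2 = 7.

x_1 = 0, x_2 = 7, maximum W = -63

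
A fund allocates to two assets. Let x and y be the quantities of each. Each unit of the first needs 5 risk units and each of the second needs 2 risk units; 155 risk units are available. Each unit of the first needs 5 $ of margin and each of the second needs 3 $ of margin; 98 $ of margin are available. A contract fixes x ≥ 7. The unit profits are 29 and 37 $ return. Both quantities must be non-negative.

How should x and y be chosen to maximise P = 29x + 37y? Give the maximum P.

x = 7, y = 21, maximum P = 980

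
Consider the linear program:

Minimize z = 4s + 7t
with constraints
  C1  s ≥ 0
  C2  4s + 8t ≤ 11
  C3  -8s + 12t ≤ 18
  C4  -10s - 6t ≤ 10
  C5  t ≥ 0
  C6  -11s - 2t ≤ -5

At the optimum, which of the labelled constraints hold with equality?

Feasible corners and z = 4s + 7t:
  (11/4, 0) → z = 11
  (9/40, 101/80) → z = 779/80
  (5/11, 0) → z = 20/11

The minimum is at (5/11, 0). Substituting into each constraint, equality holds for C5 and C6; the remaining constraints have slack.

C5 and C6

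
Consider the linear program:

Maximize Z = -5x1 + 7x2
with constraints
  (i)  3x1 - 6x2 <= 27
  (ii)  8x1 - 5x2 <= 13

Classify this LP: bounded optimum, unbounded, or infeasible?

From the feasible point (-19/11, -59/11), moving in the direction (-6, -3) keeps every constraint satisfied while Z increases without bound.

unbounded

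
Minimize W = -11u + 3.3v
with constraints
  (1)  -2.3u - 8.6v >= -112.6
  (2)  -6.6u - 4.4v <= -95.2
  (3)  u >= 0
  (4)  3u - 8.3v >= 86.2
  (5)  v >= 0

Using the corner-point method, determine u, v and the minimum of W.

Vertices and W = -11u + 3.3v:
  (167590/4489, 13954/4489) → W = -8987209/22445
  (1126/23, 0) → W = -12386/23
  (431/15, 0) → W = -4741/15

The binding constraints are -2.3u - 8.6v = -112.6 and v = 0.
Solving simultaneously gives u = 1126/23, v = 0.

u = 1126/23, v = 0, minimum W = -12386/23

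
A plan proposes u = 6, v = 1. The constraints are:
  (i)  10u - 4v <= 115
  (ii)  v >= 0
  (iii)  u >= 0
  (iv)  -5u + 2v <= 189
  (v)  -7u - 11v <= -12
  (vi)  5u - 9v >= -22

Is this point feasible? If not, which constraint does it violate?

feasible

(i): 56 ≤ 115 ✓
(ii): 1 ≥ 0 ✓
(iii): 6 ≥ 0 ✓
(iv): -28 ≤ 189 ✓
(v): -53 ≤ -12 ✓
(vi): 21 ≥ -22 ✓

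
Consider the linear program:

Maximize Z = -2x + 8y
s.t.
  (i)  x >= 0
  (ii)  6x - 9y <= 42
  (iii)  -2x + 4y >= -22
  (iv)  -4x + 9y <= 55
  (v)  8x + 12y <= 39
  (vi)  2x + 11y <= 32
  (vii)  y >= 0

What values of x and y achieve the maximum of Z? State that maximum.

x = 0, y = 32/11, maximum Z = 256/11

Corner points and Z = -2x + 8y:
  (0, 32/11) → Z = 256/11
  (0, 0) → Z = 0
  (45/64, 89/32) → Z = 667/32
  (39/8, 0) → Z = -39/4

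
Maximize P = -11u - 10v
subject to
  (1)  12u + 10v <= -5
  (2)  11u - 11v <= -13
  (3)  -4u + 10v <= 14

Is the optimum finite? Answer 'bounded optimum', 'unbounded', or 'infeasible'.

From the feasible point (-185/242, 101/242), moving in the direction (-11, -11) keeps every constraint satisfied while P increases without bound.

unbounded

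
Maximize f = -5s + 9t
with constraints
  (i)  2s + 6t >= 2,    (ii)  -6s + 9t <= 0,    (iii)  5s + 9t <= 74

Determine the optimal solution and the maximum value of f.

s = 74/11, t = 148/33, maximum f = 74/11

Extreme points and f = -5s + 9t:
  (1/3, 2/9) → f = 1/3
  (71/2, -23/2) → f = -281
  (74/11, 148/33) → f = 74/11

The binding constraints are -6s + 9t = 0 and 5s + 9t = 74.
Solving simultaneously gives s = 74/11, t = 148/33.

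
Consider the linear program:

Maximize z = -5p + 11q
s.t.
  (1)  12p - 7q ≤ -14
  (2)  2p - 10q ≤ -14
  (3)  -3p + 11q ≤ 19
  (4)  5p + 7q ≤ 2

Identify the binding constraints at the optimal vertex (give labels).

(2) and (3)

Extreme points and z = -5p + 11q:
  (-9/2, 1/2) → z = 28
  (-39/32, 37/32) → z = 301/16
  (-111/76, 101/76) → z = 833/38

The maximum is at (-9/2, 1/2). Substituting into each constraint, equality holds for (2) and (3); the remaining constraints have slack.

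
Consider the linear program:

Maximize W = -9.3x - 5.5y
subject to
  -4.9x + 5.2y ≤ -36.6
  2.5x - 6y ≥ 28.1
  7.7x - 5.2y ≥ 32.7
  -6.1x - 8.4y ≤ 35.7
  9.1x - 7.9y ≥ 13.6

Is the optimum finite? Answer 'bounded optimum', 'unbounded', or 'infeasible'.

Feasible corners and W = -9.3x - 5.5y:
  (1837/410, -4619/1640) → W = -429319/16400
  (3045/1822, -39819/7288) → W = 211461/14576
The feasible region has finitely many vertices and no improving ray; the maximum is 211461/14576 at (3045/1822, -39819/7288).

bounded optimum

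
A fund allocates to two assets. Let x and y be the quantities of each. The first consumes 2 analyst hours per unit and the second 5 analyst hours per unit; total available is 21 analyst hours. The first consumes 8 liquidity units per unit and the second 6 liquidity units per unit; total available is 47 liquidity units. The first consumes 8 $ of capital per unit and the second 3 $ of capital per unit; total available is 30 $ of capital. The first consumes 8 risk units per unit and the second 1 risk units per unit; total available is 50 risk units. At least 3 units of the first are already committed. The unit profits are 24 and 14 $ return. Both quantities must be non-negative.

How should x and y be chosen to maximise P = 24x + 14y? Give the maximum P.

The optimum lies where 8x + 3y = 30 and x = 3.
Solving simultaneously gives x = 3, y = 2.

x = 3, y = 2, maximum P = 100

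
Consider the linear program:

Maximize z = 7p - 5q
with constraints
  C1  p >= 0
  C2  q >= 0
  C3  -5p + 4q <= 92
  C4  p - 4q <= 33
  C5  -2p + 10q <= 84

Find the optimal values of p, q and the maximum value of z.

p = 333, q = 75, maximum z = 1956

Extreme points and z = 7p - 5q:
  (0, 0) → z = 0
  (0, 42/5) → z = -42
  (33, 0) → z = 231
  (333, 75) → z = 1956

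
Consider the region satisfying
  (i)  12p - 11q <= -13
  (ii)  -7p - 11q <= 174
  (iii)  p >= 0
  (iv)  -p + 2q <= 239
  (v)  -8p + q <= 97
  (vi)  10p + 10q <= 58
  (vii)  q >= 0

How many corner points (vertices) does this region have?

3

The feasible vertices (each the meet of two boundaries and inside every other half-plane) are:
  (0, 13/11)
  (254/115, 413/115)
  (0, 29/5)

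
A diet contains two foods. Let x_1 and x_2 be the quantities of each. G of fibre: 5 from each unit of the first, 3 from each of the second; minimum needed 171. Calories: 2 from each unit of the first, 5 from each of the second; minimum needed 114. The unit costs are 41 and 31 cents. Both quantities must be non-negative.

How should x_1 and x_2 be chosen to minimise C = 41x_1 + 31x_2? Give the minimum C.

Vertices and C = 41x_1 + 31x_2:
  (0, 57) → C = 1767
  (57, 0) → C = 2337
  (27, 12) → C = 1479
The feasible region is unbounded (it extends along (0, 1), (1, 0)), but C strictly increases along every unbounded feasible direction, so there is no improving ray and the minimum is attained at a vertex.

x_1 = 27, x_2 = 12, minimum C = 1479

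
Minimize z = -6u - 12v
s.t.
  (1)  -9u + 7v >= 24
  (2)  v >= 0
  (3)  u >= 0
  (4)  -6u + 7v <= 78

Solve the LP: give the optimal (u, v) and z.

u = 18, v = 186/7, minimum z = -2988/7

Feasible corners and z = -6u - 12v:
  (0, 24/7) → z = -288/7
  (18, 186/7) → z = -2988/7
  (0, 78/7) → z = -936/7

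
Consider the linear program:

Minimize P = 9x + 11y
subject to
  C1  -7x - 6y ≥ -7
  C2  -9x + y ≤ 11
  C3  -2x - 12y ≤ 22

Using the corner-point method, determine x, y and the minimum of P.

x = -7/5, y = -8/5, minimum P = -151/5

Feasible corners and P = 9x + 11y:
  (-59/61, 140/61) → P = 1009/61
  (3, -7/3) → P = 4/3
  (-7/5, -8/5) → P = -151/5

At the optimal vertex, -9x + y = 11 and -2x - 12y = 22.
Solving simultaneously gives x = -7/5, y = -8/5.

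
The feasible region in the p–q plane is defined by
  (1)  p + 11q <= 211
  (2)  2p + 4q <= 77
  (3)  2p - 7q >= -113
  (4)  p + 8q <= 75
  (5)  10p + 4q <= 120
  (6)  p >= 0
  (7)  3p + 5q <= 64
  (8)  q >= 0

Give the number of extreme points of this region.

The feasible vertices (each the meet of two boundaries and inside every other half-plane) are:
  (0, 75/8)
  (137/19, 161/19)
  (172/19, 140/19)
  (12, 0)
  (0, 0)

5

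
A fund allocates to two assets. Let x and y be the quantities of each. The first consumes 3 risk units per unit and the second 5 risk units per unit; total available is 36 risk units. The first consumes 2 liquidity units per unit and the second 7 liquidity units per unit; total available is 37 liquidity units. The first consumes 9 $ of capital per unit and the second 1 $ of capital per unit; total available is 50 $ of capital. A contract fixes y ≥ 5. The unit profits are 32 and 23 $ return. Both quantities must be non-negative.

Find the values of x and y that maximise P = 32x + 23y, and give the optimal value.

Corner points and P = 32x + 23y:
  (0, 37/7) → P = 851/7
  (0, 5) → P = 115
  (1, 5) → P = 147

x = 1, y = 5, maximum P = 147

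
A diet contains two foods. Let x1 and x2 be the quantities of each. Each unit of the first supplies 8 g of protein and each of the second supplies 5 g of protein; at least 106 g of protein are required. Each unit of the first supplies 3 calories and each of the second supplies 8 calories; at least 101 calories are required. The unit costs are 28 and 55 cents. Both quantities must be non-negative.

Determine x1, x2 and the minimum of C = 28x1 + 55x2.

x1 = 7, x2 = 10, minimum C = 746

Extreme points and C = 28x1 + 55x2:
  (0, 106/5) → C = 1166
  (101/3, 0) → C = 2828/3
  (7, 10) → C = 746
The feasible region is unbounded (it extends along (0, 1), (1, 0)), but C strictly increases along every unbounded feasible direction, so there is no improving ray and the minimum is attained at a vertex.

The binding constraints are 8x1 + 5x2 = 106 and 3x1 + 8x2 = 101.
Solving simultaneously gives x1 = 7, x2 = 10.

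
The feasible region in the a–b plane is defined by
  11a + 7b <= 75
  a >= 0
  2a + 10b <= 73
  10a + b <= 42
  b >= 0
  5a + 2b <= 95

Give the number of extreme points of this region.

Pairwise boundary intersections that survive every other constraint:
  (239/96, 653/96)
  (219/59, 288/59)
  (0, 73/10)
  (0, 0)
  (21/5, 0)

5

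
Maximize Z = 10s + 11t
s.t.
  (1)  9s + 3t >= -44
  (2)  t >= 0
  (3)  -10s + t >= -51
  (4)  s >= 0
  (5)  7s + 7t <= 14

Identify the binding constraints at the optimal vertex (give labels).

(4) and (5)

Vertices and Z = 10s + 11t:
  (0, 0) → Z = 0
  (2, 0) → Z = 20
  (0, 2) → Z = 22

The maximum is at (0, 2). Substituting into each constraint, equality holds for (4) and (5); the remaining constraints have slack.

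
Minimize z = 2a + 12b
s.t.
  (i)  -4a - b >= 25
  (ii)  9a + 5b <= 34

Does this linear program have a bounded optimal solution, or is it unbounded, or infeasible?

unbounded

From the feasible point (-159/11, 361/11), moving in the direction (1, -4) keeps every constraint satisfied while z decreases without bound.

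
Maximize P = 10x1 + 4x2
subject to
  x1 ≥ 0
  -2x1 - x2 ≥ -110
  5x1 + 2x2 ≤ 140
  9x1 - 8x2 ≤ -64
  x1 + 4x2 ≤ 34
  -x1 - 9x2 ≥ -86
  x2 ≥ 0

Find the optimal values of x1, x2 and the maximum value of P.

x1 = 4/11, x2 = 185/22, maximum P = 410/11

Extreme points and P = 10x1 + 4x2:
  (0, 8) → P = 32
  (0, 17/2) → P = 34
  (4/11, 185/22) → P = 410/11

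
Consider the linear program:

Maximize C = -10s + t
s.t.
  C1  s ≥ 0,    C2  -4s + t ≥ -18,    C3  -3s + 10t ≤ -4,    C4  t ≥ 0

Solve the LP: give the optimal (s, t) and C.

Vertices and C = -10s + t:
  (176/37, 38/37) → C = -1722/37
  (9/2, 0) → C = -45
  (4/3, 0) → C = -40/3

At the optimal vertex, -3s + 10t = -4 and t = 0.
Solving simultaneously gives s = 4/3, t = 0.

s = 4/3, t = 0, maximum C = -40/3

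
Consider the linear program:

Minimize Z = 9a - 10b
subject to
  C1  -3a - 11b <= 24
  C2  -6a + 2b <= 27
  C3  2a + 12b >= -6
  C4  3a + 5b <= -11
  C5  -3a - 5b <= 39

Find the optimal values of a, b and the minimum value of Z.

a = -157/36, b = 5/12, minimum Z = -521/12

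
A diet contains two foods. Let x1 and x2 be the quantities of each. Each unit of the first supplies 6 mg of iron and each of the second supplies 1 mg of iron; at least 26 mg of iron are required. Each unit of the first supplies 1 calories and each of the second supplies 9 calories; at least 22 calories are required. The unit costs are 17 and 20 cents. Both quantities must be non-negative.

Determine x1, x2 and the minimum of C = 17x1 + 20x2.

x1 = 4, x2 = 2, minimum C = 108

Corner points and C = 17x1 + 20x2:
  (0, 26) → C = 520
  (22, 0) → C = 374
  (4, 2) → C = 108
The feasible region is unbounded (it extends along (0, 1), (1, 0)), but C strictly increases along every unbounded feasible direction, so there is no improving ray and the minimum is attained at a vertex.

The optimum lies where 6x1 + x2 = 26 and x1 + 9x2 = 22.
Solving simultaneously gives x1 = 4, x2 = 2.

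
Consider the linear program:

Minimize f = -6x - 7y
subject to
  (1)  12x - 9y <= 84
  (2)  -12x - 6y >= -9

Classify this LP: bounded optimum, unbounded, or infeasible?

From the feasible point (13/4, -5), moving in the direction (-6, 12) keeps every constraint satisfied while f decreases without bound.

unbounded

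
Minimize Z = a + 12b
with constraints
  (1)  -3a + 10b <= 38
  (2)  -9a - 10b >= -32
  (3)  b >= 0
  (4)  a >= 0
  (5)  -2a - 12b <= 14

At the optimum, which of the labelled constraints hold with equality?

(3) and (4)

Extreme points and Z = a + 12b:
  (32/9, 0) → Z = 32/9
  (0, 16/5) → Z = 192/5
  (0, 0) → Z = 0

The minimum is at (0, 0). Substituting into each constraint, equality holds for (3) and (4); the remaining constraints have slack.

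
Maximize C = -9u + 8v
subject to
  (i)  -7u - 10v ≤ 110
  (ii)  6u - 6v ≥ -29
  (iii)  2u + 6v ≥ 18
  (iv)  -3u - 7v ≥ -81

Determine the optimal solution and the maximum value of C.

u = -11/8, v = 83/24, maximum C = 961/24

Vertices and C = -9u + 8v:
  (-11/8, 83/24) → C = 961/24
  (283/60, 191/20) → C = 679/20
  (90, -27) → C = -1026

The binding constraints are 6u - 6v = -29 and 2u + 6v = 18.
Solving simultaneously gives u = -11/8, v = 83/24.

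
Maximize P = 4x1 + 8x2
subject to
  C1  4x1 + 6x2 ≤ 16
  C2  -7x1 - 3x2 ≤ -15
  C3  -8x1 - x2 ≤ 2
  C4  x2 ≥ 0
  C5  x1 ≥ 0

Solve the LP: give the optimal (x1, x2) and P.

x1 = 7/5, x2 = 26/15, maximum P = 292/15

Corner points and P = 4x1 + 8x2:
  (7/5, 26/15) → P = 292/15
  (4, 0) → P = 16
  (15/7, 0) → P = 60/7

The binding constraints are 4x1 + 6x2 = 16 and -7x1 - 3x2 = -15.
Solving simultaneously gives x1 = 7/5, x2 = 26/15.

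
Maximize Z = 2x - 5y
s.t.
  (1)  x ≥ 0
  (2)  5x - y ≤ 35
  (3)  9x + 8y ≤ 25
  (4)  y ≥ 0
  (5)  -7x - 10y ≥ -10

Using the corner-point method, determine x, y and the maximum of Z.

Vertices and Z = 2x - 5y:
  (0, 0) → Z = 0
  (0, 1) → Z = -5
  (10/7, 0) → Z = 20/7

x = 10/7, y = 0, maximum Z = 20/7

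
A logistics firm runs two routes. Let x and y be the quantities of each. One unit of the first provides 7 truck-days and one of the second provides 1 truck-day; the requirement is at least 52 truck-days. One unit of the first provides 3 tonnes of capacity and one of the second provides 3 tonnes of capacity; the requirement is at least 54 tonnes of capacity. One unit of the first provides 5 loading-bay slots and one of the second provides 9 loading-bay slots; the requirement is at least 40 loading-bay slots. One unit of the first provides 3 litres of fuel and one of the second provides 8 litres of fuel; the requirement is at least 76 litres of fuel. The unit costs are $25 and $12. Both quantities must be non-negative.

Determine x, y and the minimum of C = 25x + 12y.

Extreme points and C = 25x + 12y:
  (0, 52) → C = 624
  (76/3, 0) → C = 1900/3
  (17/3, 37/3) → C = 869/3
  (68/5, 22/5) → C = 1964/5
The feasible region is unbounded (it extends along (0, 1), (1, 0)), but C strictly increases along every unbounded feasible direction, so there is no improving ray and the minimum is attained at a vertex.

x = 17/3, y = 37/3, minimum C = 869/3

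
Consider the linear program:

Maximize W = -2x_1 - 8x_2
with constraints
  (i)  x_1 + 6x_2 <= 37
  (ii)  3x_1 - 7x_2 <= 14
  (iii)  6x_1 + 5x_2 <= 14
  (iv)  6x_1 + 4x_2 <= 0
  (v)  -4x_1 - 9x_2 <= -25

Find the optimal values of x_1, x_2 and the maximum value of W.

Feasible corners and W = -2x_1 - 8x_2:
  (-37/8, 111/16) → W = -185/4
  (-61/5, 41/5) → W = -206/5
  (-50/19, 75/19) → W = -500/19

The binding constraints are 6x_1 + 4x_2 = 0 and -4x_1 - 9x_2 = -25.
Solving simultaneously gives x_1 = -50/19, x_2 = 75/19.

x_1 = -50/19, x_2 = 75/19, maximum W = -500/19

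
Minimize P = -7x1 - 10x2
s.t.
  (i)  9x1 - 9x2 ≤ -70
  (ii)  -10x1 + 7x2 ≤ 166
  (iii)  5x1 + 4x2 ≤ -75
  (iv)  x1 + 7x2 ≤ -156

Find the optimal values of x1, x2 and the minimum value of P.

x1 = -947/36, x2 = -667/36, minimum P = 4433/12

At the optimal vertex, 9x1 - 9x2 = -70 and x1 + 7x2 = -156.
Solving simultaneously gives x1 = -947/36, x2 = -667/36.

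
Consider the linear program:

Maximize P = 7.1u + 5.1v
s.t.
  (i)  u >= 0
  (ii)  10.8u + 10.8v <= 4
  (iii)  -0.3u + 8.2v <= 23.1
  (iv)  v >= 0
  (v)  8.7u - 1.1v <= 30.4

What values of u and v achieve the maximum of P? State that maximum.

u = 10/27, v = 0, maximum P = 71/27

Feasible corners and P = 7.1u + 5.1v:
  (0, 10/27) → P = 17/9
  (0, 0) → P = 0
  (10/27, 0) → P = 71/27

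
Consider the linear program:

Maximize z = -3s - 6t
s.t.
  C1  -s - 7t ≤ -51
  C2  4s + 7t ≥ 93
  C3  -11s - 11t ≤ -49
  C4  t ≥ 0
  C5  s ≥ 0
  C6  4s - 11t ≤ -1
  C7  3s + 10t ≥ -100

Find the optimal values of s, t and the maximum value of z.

s = 14, t = 37/7, maximum z = -516/7

The feasible region is unbounded (it extends along (0, 1), (11, 4)), but z strictly decreases along every unbounded feasible direction, so there is no improving ray and the maximum is attained at a vertex.

The optimum lies where -s - 7t = -51 and 4s + 7t = 93.
Solving simultaneously gives s = 14, t = 37/7.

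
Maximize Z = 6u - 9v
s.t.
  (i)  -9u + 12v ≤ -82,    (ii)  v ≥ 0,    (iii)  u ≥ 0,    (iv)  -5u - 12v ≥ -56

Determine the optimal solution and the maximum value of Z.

Vertices and Z = 6u - 9v:
  (82/9, 0) → Z = 164/3
  (69/7, 47/84) → Z = 1515/28
  (56/5, 0) → Z = 336/5

u = 56/5, v = 0, maximum Z = 336/5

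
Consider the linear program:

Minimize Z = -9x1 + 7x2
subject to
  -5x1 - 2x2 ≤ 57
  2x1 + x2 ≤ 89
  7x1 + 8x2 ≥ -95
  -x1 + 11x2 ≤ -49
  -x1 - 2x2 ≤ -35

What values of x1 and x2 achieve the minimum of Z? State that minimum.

x1 = 143/3, x2 = -19/3, minimum Z = -1420/3

Feasible corners and Z = -9x1 + 7x2:
  (1028/23, -9/23) → Z = -405
  (143/3, -19/3) → Z = -1420/3
  (483/13, -14/13) → Z = -4445/13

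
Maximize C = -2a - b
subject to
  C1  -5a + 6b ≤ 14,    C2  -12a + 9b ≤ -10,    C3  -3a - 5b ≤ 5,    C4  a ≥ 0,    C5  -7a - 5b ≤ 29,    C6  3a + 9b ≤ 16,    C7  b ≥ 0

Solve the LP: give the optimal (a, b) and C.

a = 5/6, b = 0, maximum C = -5/3

Extreme points and C = -2a - b:
  (26/15, 6/5) → C = -14/3
  (5/6, 0) → C = -5/3
  (16/3, 0) → C = -32/3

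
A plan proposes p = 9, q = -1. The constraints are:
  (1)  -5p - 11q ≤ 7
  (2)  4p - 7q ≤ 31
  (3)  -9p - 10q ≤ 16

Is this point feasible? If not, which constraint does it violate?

not feasible — violates (2)

Constraint (2): 4p - 7q = 43, which is not ≤ 31. All other constraints are satisfied.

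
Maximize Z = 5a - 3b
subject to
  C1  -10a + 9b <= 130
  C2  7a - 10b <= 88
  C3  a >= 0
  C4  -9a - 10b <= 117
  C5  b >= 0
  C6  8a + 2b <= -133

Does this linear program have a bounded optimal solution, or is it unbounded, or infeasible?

infeasible

The boundaries -10a + 9b = 130 and a = 0 meet at (0, 130/9), but that point violates 8a + 2b ≤ -133. Every candidate vertex is excluded by some other constraint, so the feasible region is empty.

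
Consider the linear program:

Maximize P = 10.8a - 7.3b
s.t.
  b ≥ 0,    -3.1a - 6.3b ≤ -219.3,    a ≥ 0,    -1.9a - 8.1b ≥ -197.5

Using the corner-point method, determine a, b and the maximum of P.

a = 1975/19, b = 0, maximum P = 21330/19

Vertices and P = 10.8a - 7.3b:
  (2193/31, 0) → P = 118422/155
  (1975/19, 0) → P = 21330/19
  (2956/73, 9779/657) → P = 431873/1314

The binding constraints are b = 0 and -1.9a - 8.1b = -197.5.
Solving simultaneously gives a = 1975/19, b = 0.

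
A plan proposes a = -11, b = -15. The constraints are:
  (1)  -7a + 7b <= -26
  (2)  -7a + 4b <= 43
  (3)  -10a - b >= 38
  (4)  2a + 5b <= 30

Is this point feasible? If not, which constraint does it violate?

(1): -28 ≤ -26 ✓
(2): 17 ≤ 43 ✓
(3): 125 ≥ 38 ✓
(4): -97 ≤ 30 ✓

feasible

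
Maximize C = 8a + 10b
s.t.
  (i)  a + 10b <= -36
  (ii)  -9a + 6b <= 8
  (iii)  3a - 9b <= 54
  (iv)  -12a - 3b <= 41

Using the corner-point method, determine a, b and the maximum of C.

Feasible corners and C = 8a + 10b:
  (72/13, -54/13) → C = 36/13
  (-302/117, -391/117) → C = -6326/117
  (-23/13, -257/39) → C = -3122/39

a = 72/13, b = -54/13, maximum C = 36/13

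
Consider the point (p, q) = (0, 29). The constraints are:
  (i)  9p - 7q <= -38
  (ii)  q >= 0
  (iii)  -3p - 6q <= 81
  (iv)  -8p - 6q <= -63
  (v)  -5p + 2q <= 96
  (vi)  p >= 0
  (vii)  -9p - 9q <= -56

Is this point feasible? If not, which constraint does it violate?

(i): -203 ≤ -38 ✓
(ii): 29 ≥ 0 ✓
(iii): -174 ≤ 81 ✓
(iv): -174 ≤ -63 ✓
(v): 58 ≤ 96 ✓
(vi): 0 ≥ 0 ✓
(vii): -261 ≤ -56 ✓

feasible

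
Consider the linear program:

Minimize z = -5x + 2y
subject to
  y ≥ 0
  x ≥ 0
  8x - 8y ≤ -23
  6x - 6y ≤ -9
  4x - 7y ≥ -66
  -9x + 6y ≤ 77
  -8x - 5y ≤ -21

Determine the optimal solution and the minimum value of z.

Vertices and z = -5x + 2y:
  (0, 66/7) → z = 132/7
  (0, 21/5) → z = 42/5
  (367/24, 109/6) → z = -321/8
  (53/104, 44/13) → z = 439/104

The binding constraints are 8x - 8y = -23 and 4x - 7y = -66.
Solving simultaneously gives x = 367/24, y = 109/6.

x = 367/24, y = 109/6, minimum z = -321/8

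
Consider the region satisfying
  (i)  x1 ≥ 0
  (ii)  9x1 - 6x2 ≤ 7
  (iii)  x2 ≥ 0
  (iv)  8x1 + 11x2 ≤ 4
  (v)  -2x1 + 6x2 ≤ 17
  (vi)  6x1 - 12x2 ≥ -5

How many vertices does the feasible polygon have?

Of the 15 pairwise boundary intersections, those satisfying every inequality are:
  (0, 0)
  (0, 4/11)
  (1/2, 0)

3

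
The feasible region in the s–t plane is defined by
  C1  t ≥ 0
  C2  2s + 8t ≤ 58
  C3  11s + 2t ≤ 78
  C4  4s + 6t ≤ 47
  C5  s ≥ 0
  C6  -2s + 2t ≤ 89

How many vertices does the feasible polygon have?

5

Pairwise boundary intersections that survive every other constraint:
  (78/11, 0)
  (0, 0)
  (7/5, 69/10)
  (0, 29/4)
  (187/29, 205/58)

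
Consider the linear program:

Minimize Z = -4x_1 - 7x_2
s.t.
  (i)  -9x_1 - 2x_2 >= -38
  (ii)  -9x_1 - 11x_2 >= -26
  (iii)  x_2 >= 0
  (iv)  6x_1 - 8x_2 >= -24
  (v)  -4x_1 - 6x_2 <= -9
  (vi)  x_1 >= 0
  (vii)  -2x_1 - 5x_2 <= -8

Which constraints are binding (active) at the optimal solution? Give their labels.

(ii) and (vi)

Corner points and Z = -4x_1 - 7x_2:
  (0, 26/11) → Z = -182/11
  (42/23, 20/23) → Z = -308/23
  (0, 8/5) → Z = -56/5

The minimum is at (0, 26/11). Substituting into each constraint, equality holds for (ii) and (vi); the remaining constraints have slack.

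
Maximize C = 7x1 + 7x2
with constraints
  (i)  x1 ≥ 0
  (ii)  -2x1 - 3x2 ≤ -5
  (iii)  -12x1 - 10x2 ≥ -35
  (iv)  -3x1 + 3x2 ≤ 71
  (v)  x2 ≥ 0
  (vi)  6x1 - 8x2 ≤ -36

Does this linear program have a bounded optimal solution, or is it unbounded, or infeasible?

infeasible

The boundaries x1 = 0 and -2x1 - 3x2 = -5 meet at (0, 5/3), but that point violates 6x1 - 8x2 ≤ -36. Every candidate vertex is excluded by some other constraint, so the feasible region is empty.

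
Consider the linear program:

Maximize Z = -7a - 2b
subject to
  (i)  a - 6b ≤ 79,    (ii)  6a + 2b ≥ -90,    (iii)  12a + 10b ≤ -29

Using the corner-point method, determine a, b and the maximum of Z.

a = -421/18, b = 151/6, maximum Z = 2041/18

Corner points and Z = -7a - 2b:
  (-191/19, -282/19) → Z = 1901/19
  (308/41, -977/82) → Z = -1179/41
  (-421/18, 151/6) → Z = 2041/18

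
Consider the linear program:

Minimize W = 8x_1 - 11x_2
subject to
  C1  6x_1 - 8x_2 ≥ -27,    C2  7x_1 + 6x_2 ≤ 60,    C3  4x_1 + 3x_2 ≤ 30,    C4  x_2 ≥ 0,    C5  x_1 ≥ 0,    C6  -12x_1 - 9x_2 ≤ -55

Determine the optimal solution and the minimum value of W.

Feasible corners and W = 8x_1 - 11x_2:
  (159/50, 144/25) → W = -948/25
  (197/150, 109/25) → W = -2809/75
  (15/2, 0) → W = 60
  (55/12, 0) → W = 110/3

The binding constraints are 6x_1 - 8x_2 = -27 and 4x_1 + 3x_2 = 30.
Solving simultaneously gives x_1 = 159/50, x_2 = 144/25.

x_1 = 159/50, x_2 = 144/25, minimum W = -948/25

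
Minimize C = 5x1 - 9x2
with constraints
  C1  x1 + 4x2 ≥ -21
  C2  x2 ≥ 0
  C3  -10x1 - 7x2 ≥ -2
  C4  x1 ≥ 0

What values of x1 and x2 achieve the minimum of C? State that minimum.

x1 = 0, x2 = 2/7, minimum C = -18/7

Extreme points and C = 5x1 - 9x2:
  (1/5, 0) → C = 1
  (0, 0) → C = 0
  (0, 2/7) → C = -18/7

At the optimal vertex, -10x1 - 7x2 = -2 and x1 = 0.
Solving simultaneously gives x1 = 0, x2 = 2/7.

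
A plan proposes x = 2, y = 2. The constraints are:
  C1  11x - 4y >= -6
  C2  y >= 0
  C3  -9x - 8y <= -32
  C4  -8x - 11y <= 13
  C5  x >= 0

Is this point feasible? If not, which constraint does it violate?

feasible

C1: 14 ≥ -6 ✓
C2: 2 ≥ 0 ✓
C3: -34 ≤ -32 ✓
C4: -38 ≤ 13 ✓
C5: 2 ≥ 0 ✓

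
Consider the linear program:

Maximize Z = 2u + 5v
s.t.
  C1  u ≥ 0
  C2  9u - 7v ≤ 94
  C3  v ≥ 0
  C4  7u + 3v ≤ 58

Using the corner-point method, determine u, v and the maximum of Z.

Feasible corners and Z = 2u + 5v:
  (0, 0) → Z = 0
  (0, 58/3) → Z = 290/3
  (58/7, 0) → Z = 116/7

u = 0, v = 58/3, maximum Z = 290/3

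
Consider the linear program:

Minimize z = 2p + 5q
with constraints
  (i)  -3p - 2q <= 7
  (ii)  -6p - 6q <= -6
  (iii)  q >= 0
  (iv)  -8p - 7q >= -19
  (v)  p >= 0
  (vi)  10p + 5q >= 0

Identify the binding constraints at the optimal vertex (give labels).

(ii) and (iii)

Feasible corners and z = 2p + 5q:
  (1, 0) → z = 2
  (0, 1) → z = 5
  (19/8, 0) → z = 19/4
  (0, 19/7) → z = 95/7

The minimum is at (1, 0). Substituting into each constraint, equality holds for (ii) and (iii); the remaining constraints have slack.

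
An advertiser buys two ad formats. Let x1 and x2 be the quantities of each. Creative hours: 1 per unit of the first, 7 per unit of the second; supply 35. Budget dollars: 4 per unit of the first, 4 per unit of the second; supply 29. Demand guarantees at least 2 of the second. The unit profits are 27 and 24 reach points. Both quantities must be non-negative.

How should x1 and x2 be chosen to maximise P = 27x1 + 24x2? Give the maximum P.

x1 = 21/4, x2 = 2, maximum P = 759/4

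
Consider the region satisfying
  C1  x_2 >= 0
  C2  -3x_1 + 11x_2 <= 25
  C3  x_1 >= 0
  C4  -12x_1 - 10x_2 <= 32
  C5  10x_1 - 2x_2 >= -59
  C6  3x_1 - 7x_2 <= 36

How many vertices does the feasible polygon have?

Pairwise boundary intersections that survive every other constraint:
  (0, 0)
  (12, 0)
  (0, 25/11)
  (571/12, 61/4)

4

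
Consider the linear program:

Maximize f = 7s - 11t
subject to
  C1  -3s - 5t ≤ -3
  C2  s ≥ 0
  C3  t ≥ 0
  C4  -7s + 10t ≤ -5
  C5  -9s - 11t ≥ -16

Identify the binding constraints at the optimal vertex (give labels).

Feasible corners and f = 7s - 11t:
  (1, 0) → f = 7
  (11/13, 6/65) → f = 319/65
  (16/9, 0) → f = 112/9
  (215/167, 67/167) → f = 768/167

The maximum is at (16/9, 0). Substituting into each constraint, equality holds for C3 and C5; the remaining constraints have slack.

C3 and C5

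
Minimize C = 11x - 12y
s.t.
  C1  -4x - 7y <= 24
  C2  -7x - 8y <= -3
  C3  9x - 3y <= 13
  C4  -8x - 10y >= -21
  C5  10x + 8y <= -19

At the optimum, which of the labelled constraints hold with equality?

Feasible corners and C = 11x - 12y:
  (-23, 41/2) → C = -499
  (-22/3, 163/24) → C = -973/6
  (-179/18, 181/18) → C = -4141/18

The minimum is at (-23, 41/2). Substituting into each constraint, equality holds for C2 and C4; the remaining constraints have slack.

C2 and C4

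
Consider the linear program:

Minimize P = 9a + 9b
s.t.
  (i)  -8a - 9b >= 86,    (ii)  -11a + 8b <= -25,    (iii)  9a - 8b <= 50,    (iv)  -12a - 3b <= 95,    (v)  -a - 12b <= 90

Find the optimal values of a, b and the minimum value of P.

a = -3, b = -29/4, minimum P = -369/4

Extreme points and P = 9a + 9b:
  (-463/163, -1146/163) → P = -14481/163
  (-74/29, -634/87) → P = -2568/29
  (-3, -29/4) → P = -369/4

The optimum lies where -11a + 8b = -25 and -a - 12b = 90.
Solving simultaneously gives a = -3, b = -29/4.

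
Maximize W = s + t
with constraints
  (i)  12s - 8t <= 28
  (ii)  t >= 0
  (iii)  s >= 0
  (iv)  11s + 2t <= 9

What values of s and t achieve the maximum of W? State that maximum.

Feasible corners and W = s + t:
  (0, 0) → W = 0
  (9/11, 0) → W = 9/11
  (0, 9/2) → W = 9/2

s = 0, t = 9/2, maximum W = 9/2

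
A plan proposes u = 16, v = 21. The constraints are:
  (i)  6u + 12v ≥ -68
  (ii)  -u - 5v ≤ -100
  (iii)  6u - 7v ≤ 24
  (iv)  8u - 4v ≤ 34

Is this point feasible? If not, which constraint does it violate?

not feasible — violates (iv)

Constraint (iv): 8u - 4v = 44, which is not ≤ 34. All other constraints are satisfied.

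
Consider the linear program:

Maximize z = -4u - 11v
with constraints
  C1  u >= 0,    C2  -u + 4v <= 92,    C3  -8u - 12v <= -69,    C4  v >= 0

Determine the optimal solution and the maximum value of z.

The feasible region is unbounded (it extends along (4, 1), (1, 0)), but z strictly decreases along every unbounded feasible direction, so there is no improving ray and the maximum is attained at a vertex.

The binding constraints are -8u - 12v = -69 and v = 0.
Solving simultaneously gives u = 69/8, v = 0.

u = 69/8, v = 0, maximum z = -69/2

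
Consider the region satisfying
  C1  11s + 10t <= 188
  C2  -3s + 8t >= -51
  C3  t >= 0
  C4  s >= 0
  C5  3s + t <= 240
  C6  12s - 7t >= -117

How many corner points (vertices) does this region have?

Intersecting each pair of boundary lines and keeping only the points that satisfy every inequality leaves:
  (1007/59, 3/118)
  (146/197, 3543/197)
  (17, 0)
  (0, 0)
  (0, 117/7)

5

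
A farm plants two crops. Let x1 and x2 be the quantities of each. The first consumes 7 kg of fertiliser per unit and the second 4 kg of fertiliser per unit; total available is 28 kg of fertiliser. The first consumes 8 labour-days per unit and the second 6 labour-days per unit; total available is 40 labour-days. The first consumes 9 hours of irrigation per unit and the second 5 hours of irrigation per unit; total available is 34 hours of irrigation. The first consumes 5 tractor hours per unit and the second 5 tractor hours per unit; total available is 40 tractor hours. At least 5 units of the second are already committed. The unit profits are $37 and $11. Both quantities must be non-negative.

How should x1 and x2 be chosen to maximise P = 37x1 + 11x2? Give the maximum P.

Corner points and P = 37x1 + 11x2:
  (0, 20/3) → P = 220/3
  (0, 5) → P = 55
  (2/7, 44/7) → P = 558/7
  (1, 5) → P = 92

At the optimal vertex, 9x1 + 5x2 = 34 and x2 = 5.
Solving simultaneously gives x1 = 1, x2 = 5.

x1 = 1, x2 = 5, maximum P = 92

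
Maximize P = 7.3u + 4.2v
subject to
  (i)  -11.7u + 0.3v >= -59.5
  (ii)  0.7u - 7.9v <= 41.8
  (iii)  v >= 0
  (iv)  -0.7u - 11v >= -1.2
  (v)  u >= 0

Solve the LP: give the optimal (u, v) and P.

Vertices and P = 7.3u + 4.2v:
  (12/7, 0) → P = 438/35
  (0, 0) → P = 0
  (0, 6/55) → P = 126/275

At the optimal vertex, v = 0 and -0.7u - 11v = -1.2.
Solving simultaneously gives u = 12/7, v = 0.

u = 12/7, v = 0, maximum P = 438/35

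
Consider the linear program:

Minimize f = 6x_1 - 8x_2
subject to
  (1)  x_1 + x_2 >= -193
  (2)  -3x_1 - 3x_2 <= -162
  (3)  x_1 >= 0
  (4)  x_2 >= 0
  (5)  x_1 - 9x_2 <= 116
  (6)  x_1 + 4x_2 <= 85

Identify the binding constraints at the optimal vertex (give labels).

Feasible corners and f = 6x_1 - 8x_2:
  (54, 0) → f = 324
  (131/3, 31/3) → f = 538/3
  (85, 0) → f = 510

The minimum is at (131/3, 31/3). Substituting into each constraint, equality holds for (2) and (6); the remaining constraints have slack.

(2) and (6)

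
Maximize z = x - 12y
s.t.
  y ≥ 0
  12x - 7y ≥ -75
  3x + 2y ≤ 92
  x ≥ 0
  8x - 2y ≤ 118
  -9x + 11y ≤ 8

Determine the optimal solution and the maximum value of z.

Feasible corners and z = x - 12y:
  (0, 0) → z = 0
  (59/4, 0) → z = 59/4
  (0, 8/11) → z = -96/11
  (657/35, 563/35) → z = -6099/35

At the optimal vertex, y = 0 and 8x - 2y = 118.
Solving simultaneously gives x = 59/4, y = 0.

x = 59/4, y = 0, maximum z = 59/4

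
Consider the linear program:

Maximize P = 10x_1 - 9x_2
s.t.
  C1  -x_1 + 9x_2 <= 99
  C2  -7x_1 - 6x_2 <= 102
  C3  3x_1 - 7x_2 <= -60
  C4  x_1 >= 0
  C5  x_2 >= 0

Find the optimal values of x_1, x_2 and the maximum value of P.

Vertices and P = 10x_1 - 9x_2:
  (153/20, 237/20) → P = -603/20
  (0, 11) → P = -99
  (0, 60/7) → P = -540/7

x_1 = 153/20, x_2 = 237/20, maximum P = -603/20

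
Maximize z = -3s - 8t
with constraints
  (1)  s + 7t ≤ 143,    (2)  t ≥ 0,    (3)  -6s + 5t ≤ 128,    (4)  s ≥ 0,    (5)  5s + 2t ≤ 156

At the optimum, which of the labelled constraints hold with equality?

(2) and (4)

Extreme points and z = -3s - 8t:
  (0, 143/7) → z = -1144/7
  (806/33, 559/33) → z = -6890/33
  (0, 0) → z = 0
  (156/5, 0) → z = -468/5

The maximum is at (0, 0). Substituting into each constraint, equality holds for (2) and (4); the remaining constraints have slack.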